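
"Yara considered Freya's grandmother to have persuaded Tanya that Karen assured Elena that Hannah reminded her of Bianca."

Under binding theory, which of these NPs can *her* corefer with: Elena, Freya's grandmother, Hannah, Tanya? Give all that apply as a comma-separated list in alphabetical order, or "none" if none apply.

Elena, Freya's grandmother, Tanya

*her* is a pronoun; Principle B requires it to be free in its binding domain — the clause headed by 'reminded'.
— Elena: object of the clause headed by 'assured'; c-commands the pronoun but lies outside its binding domain — allowed.
— Freya's grandmother: subject of the clause headed by 'persuaded'; c-commands the pronoun but lies outside its binding domain — allowed.
— Hannah: subject of the clause headed by 'reminded'; c-commands the pronoun within its binding domain — blocked (Principle B).
— Tanya: object of the clause headed by 'persuaded'; c-commands the pronoun but lies outside its binding domain — allowed.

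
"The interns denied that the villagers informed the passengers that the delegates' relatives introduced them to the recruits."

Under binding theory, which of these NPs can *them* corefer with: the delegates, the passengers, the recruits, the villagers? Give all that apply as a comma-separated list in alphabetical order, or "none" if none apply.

the delegates, the passengers, the villagers

*them* is a pronoun; Principle B requires it to be free in its binding domain — the clause headed by 'introduced'.
— the delegates: possessor inside the subject DP of the clause headed by 'introduced'; does not c-command the pronoun — Principle B does not apply; allowed.
— the passengers: object of the clause headed by 'informed'; c-commands the pronoun but lies outside its binding domain — allowed.
— the recruits: second object of the clause headed by 'introduced'; is c-commanded by the pronoun; coreference would bind this R-expression — blocked (Principle C).
— the villagers: subject of the clause headed by 'informed'; c-commands the pronoun but lies outside its binding domain — allowed.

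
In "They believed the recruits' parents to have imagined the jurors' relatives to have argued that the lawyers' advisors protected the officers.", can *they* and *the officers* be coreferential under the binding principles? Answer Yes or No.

*the officers* is an R-expression; Principle C requires it to be free (not bound by any c-commanding expression).
— they: subject of the matrix clause; the pronoun c-commands the R-expression — coreference blocked (Principle C).

No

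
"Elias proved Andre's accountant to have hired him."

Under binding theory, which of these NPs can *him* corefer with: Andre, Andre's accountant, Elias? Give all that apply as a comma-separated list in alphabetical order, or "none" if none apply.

Andre, Elias

*him* is a pronoun; Principle B requires it to be free in its binding domain — the clause headed by 'hired'.
— Andre: possessor inside the subject DP of the clause headed by 'hired'; does not c-command the pronoun — Principle B does not apply; allowed.
— Andre's accountant: subject of the clause headed by 'hired'; c-commands the pronoun within its binding domain — blocked (Principle B).
— Elias: subject of the matrix clause; c-commands the pronoun but lies outside its binding domain — allowed.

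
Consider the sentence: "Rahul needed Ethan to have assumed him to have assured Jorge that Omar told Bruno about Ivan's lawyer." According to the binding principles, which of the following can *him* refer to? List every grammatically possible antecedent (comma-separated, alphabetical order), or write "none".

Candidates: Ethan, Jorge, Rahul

*him* is a pronoun; Principle B requires it to be free in its binding domain — the clause headed by 'assumed'.
— Ethan: subject of the clause headed by 'assumed'; c-commands the pronoun within its binding domain — blocked (Principle B).
— Jorge: object of the clause headed by 'assured'; is c-commanded by the pronoun; coreference would bind this R-expression — blocked (Principle C).
— Rahul: subject of the matrix clause; c-commands the pronoun but lies outside its binding domain — allowed.

Rahul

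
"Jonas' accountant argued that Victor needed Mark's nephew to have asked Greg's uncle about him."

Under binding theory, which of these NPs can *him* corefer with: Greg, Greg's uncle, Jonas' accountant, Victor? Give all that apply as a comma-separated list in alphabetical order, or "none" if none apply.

Greg, Jonas' accountant, Victor

*him* is a pronoun; Principle B requires it to be free in its binding domain — the clause headed by 'asked'.
— Greg: possessor inside the object DP of the clause headed by 'asked'; does not c-command the pronoun — Principle B does not apply; allowed.
— Greg's uncle: object of the clause headed by 'asked'; c-commands the pronoun within its binding domain — blocked (Principle B).
— Jonas' accountant: subject of the matrix clause; c-commands the pronoun but lies outside its binding domain — allowed.
— Victor: subject of the clause headed by 'needed'; c-commands the pronoun but lies outside its binding domain — allowed.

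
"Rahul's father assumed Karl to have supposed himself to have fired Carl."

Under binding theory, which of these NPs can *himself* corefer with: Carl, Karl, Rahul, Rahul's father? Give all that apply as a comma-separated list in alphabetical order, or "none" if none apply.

Karl

*himself* is a reflexive; Principle A requires it to be bound within its binding domain — the clause headed by 'supposed'.
— Carl: object of the clause headed by 'fired'; does not c-command the reflexive — cannot bind it (Principle A).
— Karl: subject of the clause headed by 'supposed'; c-commands the reflexive within its binding domain — allowed (Principle A).
— Rahul: possessor inside the subject DP of the matrix clause; does not c-command the reflexive — cannot bind it (Principle A).
— Rahul's father: subject of the matrix clause; c-commands the reflexive but lies outside its binding domain — cannot bind it (Principle A).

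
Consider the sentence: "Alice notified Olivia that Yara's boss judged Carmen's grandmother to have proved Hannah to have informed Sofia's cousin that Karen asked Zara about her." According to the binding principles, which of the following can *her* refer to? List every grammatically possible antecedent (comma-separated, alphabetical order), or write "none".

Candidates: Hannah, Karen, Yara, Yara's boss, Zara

*her* is a pronoun; Principle B requires it to be free in its binding domain — the clause headed by 'asked'.
— Hannah: subject of the clause headed by 'informed'; c-commands the pronoun but lies outside its binding domain — allowed.
— Karen: subject of the clause headed by 'asked'; c-commands the pronoun within its binding domain — blocked (Principle B).
— Yara: possessor inside the subject DP of the clause headed by 'judged'; does not c-command the pronoun — Principle B does not apply; allowed.
— Yara's boss: subject of the clause headed by 'judged'; c-commands the pronoun but lies outside its binding domain — allowed.
— Zara: object of the clause headed by 'asked'; c-commands the pronoun within its binding domain — blocked (Principle B).

Hannah, Yara, Yara's boss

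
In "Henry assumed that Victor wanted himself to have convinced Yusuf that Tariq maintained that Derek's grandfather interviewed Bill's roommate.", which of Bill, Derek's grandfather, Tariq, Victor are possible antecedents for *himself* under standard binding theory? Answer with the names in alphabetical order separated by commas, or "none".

Victor

*himself* is a reflexive; Principle A requires it to be bound within its binding domain — the clause headed by 'wanted'.
— Bill: possessor inside the object DP of the clause headed by 'interviewed'; does not c-command the reflexive — cannot bind it (Principle A).
— Derek's grandfather: subject of the clause headed by 'interviewed'; does not c-command the reflexive — cannot bind it (Principle A).
— Tariq: subject of the clause headed by 'maintained'; does not c-command the reflexive — cannot bind it (Principle A).
— Victor: subject of the clause headed by 'wanted'; c-commands the reflexive within its binding domain — allowed (Principle A).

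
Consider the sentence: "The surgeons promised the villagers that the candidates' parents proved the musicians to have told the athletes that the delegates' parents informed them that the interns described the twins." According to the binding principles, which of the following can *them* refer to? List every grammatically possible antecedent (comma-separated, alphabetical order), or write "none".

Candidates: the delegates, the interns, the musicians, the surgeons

the delegates, the musicians, the surgeons

*them* is a pronoun; Principle B requires it to be free in its binding domain — the clause headed by 'informed'.
— the delegates: possessor inside the subject DP of the clause headed by 'informed'; does not c-command the pronoun — Principle B does not apply; allowed.
— the interns: subject of the clause headed by 'described'; is c-commanded by the pronoun; coreference would bind this R-expression — blocked (Principle C).
— the musicians: subject of the clause headed by 'told'; c-commands the pronoun but lies outside its binding domain — allowed.
— the surgeons: subject of the matrix clause; c-commands the pronoun but lies outside its binding domain — allowed.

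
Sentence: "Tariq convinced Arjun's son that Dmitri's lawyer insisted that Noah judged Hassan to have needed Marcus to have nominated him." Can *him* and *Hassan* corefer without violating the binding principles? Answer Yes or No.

Yes

*Hassan* is an R-expression; Principle C requires it to be free (not bound by any c-commanding expression).
— him: object of the clause headed by 'nominated'; the pronoun does not c-command the R-expression — coreference allowed.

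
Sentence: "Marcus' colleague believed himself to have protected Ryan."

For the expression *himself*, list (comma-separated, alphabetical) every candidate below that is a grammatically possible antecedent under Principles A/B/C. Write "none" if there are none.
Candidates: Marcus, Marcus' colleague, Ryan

*himself* is a reflexive; Principle A requires it to be bound within its binding domain — the matrix clause.
— Marcus: possessor inside the subject DP of the matrix clause; does not c-command the reflexive — cannot bind it (Principle A).
— Marcus' colleague: subject of the matrix clause; c-commands the reflexive within its binding domain — allowed (Principle A).
— Ryan: object of the clause headed by 'protected'; does not c-command the reflexive — cannot bind it (Principle A).

Marcus' colleague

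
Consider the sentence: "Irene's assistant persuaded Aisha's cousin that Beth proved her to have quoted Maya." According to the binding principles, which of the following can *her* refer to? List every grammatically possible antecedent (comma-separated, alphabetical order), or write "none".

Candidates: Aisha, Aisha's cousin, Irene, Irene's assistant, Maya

Aisha, Aisha's cousin, Irene, Irene's assistant

*her* is a pronoun; Principle B requires it to be free in its binding domain — the clause headed by 'proved'.
— Aisha: possessor inside the object DP of the matrix clause; does not c-command the pronoun — Principle B does not apply; allowed.
— Aisha's cousin: object of the matrix clause; c-commands the pronoun but lies outside its binding domain — allowed.
— Irene: possessor inside the subject DP of the matrix clause; does not c-command the pronoun — Principle B does not apply; allowed.
— Irene's assistant: subject of the matrix clause; c-commands the pronoun but lies outside its binding domain — allowed.
— Maya: object of the clause headed by 'quoted'; is c-commanded by the pronoun; coreference would bind this R-expression — blocked (Principle C).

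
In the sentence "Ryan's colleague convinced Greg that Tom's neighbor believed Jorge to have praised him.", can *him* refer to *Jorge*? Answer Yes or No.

No

*him* is a pronoun; Principle B requires it to be free in its binding domain — the clause headed by 'praised'.
— Jorge: subject of the clause headed by 'praised'; c-commands the pronoun within its binding domain — blocked (Principle B).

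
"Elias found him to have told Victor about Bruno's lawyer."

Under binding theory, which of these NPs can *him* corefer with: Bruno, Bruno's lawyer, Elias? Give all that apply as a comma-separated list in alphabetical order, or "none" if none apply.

none

*him* is a pronoun; Principle B requires it to be free in its binding domain — the matrix clause.
— Bruno: possessor inside the second object DP of the clause headed by 'told'; is c-commanded by the pronoun; coreference would bind this R-expression — blocked (Principle C).
— Bruno's lawyer: second object of the clause headed by 'told'; is c-commanded by the pronoun; coreference would bind this R-expression — blocked (Principle C).
— Elias: subject of the matrix clause; c-commands the pronoun within its binding domain — blocked (Principle B).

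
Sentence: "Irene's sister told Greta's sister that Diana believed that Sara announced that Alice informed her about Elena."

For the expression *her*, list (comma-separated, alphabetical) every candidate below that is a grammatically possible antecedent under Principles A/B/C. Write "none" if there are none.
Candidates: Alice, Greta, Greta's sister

*her* is a pronoun; Principle B requires it to be free in its binding domain — the clause headed by 'informed'.
— Alice: subject of the clause headed by 'informed'; c-commands the pronoun within its binding domain — blocked (Principle B).
— Greta: possessor inside the object DP of the matrix clause; does not c-command the pronoun — Principle B does not apply; allowed.
— Greta's sister: object of the matrix clause; c-commands the pronoun but lies outside its binding domain — allowed.

Greta, Greta's sister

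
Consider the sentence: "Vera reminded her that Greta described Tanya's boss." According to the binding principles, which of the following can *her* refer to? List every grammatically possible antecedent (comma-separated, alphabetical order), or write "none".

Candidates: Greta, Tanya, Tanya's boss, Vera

none

*her* is a pronoun; Principle B requires it to be free in its binding domain — the matrix clause.
— Greta: subject of the clause headed by 'described'; is c-commanded by the pronoun; coreference would bind this R-expression — blocked (Principle C).
— Tanya: possessor inside the object DP of the clause headed by 'described'; is c-commanded by the pronoun; coreference would bind this R-expression — blocked (Principle C).
— Tanya's boss: object of the clause headed by 'described'; is c-commanded by the pronoun; coreference would bind this R-expression — blocked (Principle C).
— Vera: subject of the matrix clause; c-commands the pronoun within its binding domain — blocked (Principle B).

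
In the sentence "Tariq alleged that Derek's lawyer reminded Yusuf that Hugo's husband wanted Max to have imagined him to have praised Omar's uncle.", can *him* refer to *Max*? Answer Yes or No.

No

*him* is a pronoun; Principle B requires it to be free in its binding domain — the clause headed by 'imagined'.
— Max: subject of the clause headed by 'imagined'; c-commands the pronoun within its binding domain — blocked (Principle B).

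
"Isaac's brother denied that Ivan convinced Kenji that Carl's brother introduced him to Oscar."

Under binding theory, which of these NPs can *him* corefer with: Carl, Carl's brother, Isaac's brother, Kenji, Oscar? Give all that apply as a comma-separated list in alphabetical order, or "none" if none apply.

Carl, Isaac's brother, Kenji

*him* is a pronoun; Principle B requires it to be free in its binding domain — the clause headed by 'introduced'.
— Carl: possessor inside the subject DP of the clause headed by 'introduced'; does not c-command the pronoun — Principle B does not apply; allowed.
— Carl's brother: subject of the clause headed by 'introduced'; c-commands the pronoun within its binding domain — blocked (Principle B).
— Isaac's brother: subject of the matrix clause; c-commands the pronoun but lies outside its binding domain — allowed.
— Kenji: object of the clause headed by 'convinced'; c-commands the pronoun but lies outside its binding domain — allowed.
— Oscar: second object of the clause headed by 'introduced'; is c-commanded by the pronoun; coreference would bind this R-expression — blocked (Principle C).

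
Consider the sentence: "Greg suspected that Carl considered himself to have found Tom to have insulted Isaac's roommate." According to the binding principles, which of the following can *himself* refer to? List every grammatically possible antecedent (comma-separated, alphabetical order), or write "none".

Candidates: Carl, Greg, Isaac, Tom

Carl

*himself* is a reflexive; Principle A requires it to be bound within its binding domain — the clause headed by 'considered'.
— Carl: subject of the clause headed by 'considered'; c-commands the reflexive within its binding domain — allowed (Principle A).
— Greg: subject of the matrix clause; c-commands the reflexive but lies outside its binding domain — cannot bind it (Principle A).
— Isaac: possessor inside the object DP of the clause headed by 'insulted'; does not c-command the reflexive — cannot bind it (Principle A).
— Tom: subject of the clause headed by 'insulted'; does not c-command the reflexive — cannot bind it (Principle A).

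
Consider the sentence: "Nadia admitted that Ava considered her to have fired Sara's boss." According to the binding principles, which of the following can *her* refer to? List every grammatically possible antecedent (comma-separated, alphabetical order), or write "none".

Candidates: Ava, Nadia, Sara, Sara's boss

*her* is a pronoun; Principle B requires it to be free in its binding domain — the clause headed by 'considered'.
— Ava: subject of the clause headed by 'considered'; c-commands the pronoun within its binding domain — blocked (Principle B).
— Nadia: subject of the matrix clause; c-commands the pronoun but lies outside its binding domain — allowed.
— Sara: possessor inside the object DP of the clause headed by 'fired'; is c-commanded by the pronoun; coreference would bind this R-expression — blocked (Principle C).
— Sara's boss: object of the clause headed by 'fired'; is c-commanded by the pronoun; coreference would bind this R-expression — blocked (Principle C).

Nadia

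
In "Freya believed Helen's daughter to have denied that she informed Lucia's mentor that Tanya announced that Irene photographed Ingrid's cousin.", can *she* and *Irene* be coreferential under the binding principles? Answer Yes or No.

*Irene* is an R-expression; Principle C requires it to be free (not bound by any c-commanding expression).
— she: subject of the clause headed by 'informed'; the pronoun c-commands the R-expression — coreference blocked (Principle C).

No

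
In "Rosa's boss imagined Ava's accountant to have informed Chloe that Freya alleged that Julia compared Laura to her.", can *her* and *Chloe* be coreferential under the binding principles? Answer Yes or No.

*Chloe* is an R-expression; Principle C requires it to be free (not bound by any c-commanding expression).
— her: second object of the clause headed by 'compared'; the pronoun does not c-command the R-expression — coreference allowed.

Yes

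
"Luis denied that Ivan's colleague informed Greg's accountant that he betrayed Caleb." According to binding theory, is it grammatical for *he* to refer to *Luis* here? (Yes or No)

*Luis* is an R-expression; Principle C requires it to be free (not bound by any c-commanding expression).
— he: subject of the clause headed by 'betrayed'; the pronoun does not c-command the R-expression — coreference allowed.

Yes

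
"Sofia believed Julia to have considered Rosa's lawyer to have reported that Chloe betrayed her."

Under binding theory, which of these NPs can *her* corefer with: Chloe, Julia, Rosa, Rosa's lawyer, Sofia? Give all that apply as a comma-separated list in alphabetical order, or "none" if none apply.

Julia, Rosa, Rosa's lawyer, Sofia

*her* is a pronoun; Principle B requires it to be free in its binding domain — the clause headed by 'betrayed'.
— Chloe: subject of the clause headed by 'betrayed'; c-commands the pronoun within its binding domain — blocked (Principle B).
— Julia: subject of the clause headed by 'considered'; c-commands the pronoun but lies outside its binding domain — allowed.
— Rosa: possessor inside the subject DP of the clause headed by 'reported'; does not c-command the pronoun — Principle B does not apply; allowed.
— Rosa's lawyer: subject of the clause headed by 'reported'; c-commands the pronoun but lies outside its binding domain — allowed.
— Sofia: subject of the matrix clause; c-commands the pronoun but lies outside its binding domain — allowed.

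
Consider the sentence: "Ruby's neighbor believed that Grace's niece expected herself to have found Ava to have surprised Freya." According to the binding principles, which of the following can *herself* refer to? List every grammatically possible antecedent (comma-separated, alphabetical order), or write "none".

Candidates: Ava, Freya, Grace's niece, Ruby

Grace's niece

*herself* is a reflexive; Principle A requires it to be bound within its binding domain — the clause headed by 'expected'.
— Ava: subject of the clause headed by 'surprised'; does not c-command the reflexive — cannot bind it (Principle A).
— Freya: object of the clause headed by 'surprised'; does not c-command the reflexive — cannot bind it (Principle A).
— Grace's niece: subject of the clause headed by 'expected'; c-commands the reflexive within its binding domain — allowed (Principle A).
— Ruby: possessor inside the subject DP of the matrix clause; does not c-command the reflexive — cannot bind it (Principle A).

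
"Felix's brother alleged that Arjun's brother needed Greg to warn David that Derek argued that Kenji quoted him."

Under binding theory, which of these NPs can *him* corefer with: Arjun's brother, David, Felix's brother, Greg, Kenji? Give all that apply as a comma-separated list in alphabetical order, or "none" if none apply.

Arjun's brother, David, Felix's brother, Greg

*him* is a pronoun; Principle B requires it to be free in its binding domain — the clause headed by 'quoted'.
— Arjun's brother: subject of the clause headed by 'needed'; c-commands the pronoun but lies outside its binding domain — allowed.
— David: object of the clause headed by 'warn'; c-commands the pronoun but lies outside its binding domain — allowed.
— Felix's brother: subject of the matrix clause; c-commands the pronoun but lies outside its binding domain — allowed.
— Greg: subject of the clause headed by 'warn'; c-commands the pronoun but lies outside its binding domain — allowed.
— Kenji: subject of the clause headed by 'quoted'; c-commands the pronoun within its binding domain — blocked (Principle B).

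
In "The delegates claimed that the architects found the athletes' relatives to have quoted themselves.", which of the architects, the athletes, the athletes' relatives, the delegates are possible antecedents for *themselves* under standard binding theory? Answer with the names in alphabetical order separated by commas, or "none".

the athletes' relatives

*themselves* is a reflexive; Principle A requires it to be bound within its binding domain — the clause headed by 'quoted'.
— the architects: subject of the clause headed by 'found'; c-commands the reflexive but lies outside its binding domain — cannot bind it (Principle A).
— the athletes: possessor inside the subject DP of the clause headed by 'quoted'; does not c-command the reflexive — cannot bind it (Principle A).
— the athletes' relatives: subject of the clause headed by 'quoted'; c-commands the reflexive within its binding domain — allowed (Principle A).
— the delegates: subject of the matrix clause; c-commands the reflexive but lies outside its binding domain — cannot bind it (Principle A).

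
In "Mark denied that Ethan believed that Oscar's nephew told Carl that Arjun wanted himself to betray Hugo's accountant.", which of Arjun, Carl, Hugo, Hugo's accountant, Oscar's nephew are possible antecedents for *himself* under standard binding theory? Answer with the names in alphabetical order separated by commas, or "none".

*himself* is a reflexive; Principle A requires it to be bound within its binding domain — the clause headed by 'wanted'.
— Arjun: subject of the clause headed by 'wanted'; c-commands the reflexive within its binding domain — allowed (Principle A).
— Carl: object of the clause headed by 'told'; c-commands the reflexive but lies outside its binding domain — cannot bind it (Principle A).
— Hugo: possessor inside the object DP of the clause headed by 'betray'; does not c-command the reflexive — cannot bind it (Principle A).
— Hugo's accountant: object of the clause headed by 'betray'; does not c-command the reflexive — cannot bind it (Principle A).
— Oscar's nephew: subject of the clause headed by 'told'; c-commands the reflexive but lies outside its binding domain — cannot bind it (Principle A).

Arjun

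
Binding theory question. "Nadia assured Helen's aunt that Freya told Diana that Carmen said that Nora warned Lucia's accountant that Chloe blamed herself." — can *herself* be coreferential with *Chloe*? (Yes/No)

Yes

*herself* is a reflexive; Principle A requires it to be bound within its binding domain — the clause headed by 'blamed'.
— Chloe: subject of the clause headed by 'blamed'; c-commands the reflexive within its binding domain — allowed (Principle A).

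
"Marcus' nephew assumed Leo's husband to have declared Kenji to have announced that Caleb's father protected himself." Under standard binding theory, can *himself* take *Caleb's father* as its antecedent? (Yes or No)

Yes

*himself* is a reflexive; Principle A requires it to be bound within its binding domain — the clause headed by 'protected'.
— Caleb's father: subject of the clause headed by 'protected'; c-commands the reflexive within its binding domain — allowed (Principle A).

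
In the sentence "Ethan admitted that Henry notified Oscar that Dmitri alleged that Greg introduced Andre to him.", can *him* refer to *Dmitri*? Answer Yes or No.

*him* is a pronoun; Principle B requires it to be free in its binding domain — the clause headed by 'introduced'.
— Dmitri: subject of the clause headed by 'alleged'; c-commands the pronoun but lies outside its binding domain — allowed.

Yes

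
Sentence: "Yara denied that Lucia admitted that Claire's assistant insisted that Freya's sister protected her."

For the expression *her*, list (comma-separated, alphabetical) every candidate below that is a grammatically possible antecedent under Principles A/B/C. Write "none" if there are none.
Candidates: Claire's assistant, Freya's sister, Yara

Claire's assistant, Yara

*her* is a pronoun; Principle B requires it to be free in its binding domain — the clause headed by 'protected'.
— Claire's assistant: subject of the clause headed by 'insisted'; c-commands the pronoun but lies outside its binding domain — allowed.
— Freya's sister: subject of the clause headed by 'protected'; c-commands the pronoun within its binding domain — blocked (Principle B).
— Yara: subject of the matrix clause; c-commands the pronoun but lies outside its binding domain — allowed.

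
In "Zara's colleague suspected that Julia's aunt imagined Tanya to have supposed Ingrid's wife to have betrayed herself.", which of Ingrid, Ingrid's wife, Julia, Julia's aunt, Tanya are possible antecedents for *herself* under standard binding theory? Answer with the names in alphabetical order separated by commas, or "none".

Ingrid's wife

*herself* is a reflexive; Principle A requires it to be bound within its binding domain — the clause headed by 'betrayed'.
— Ingrid: possessor inside the subject DP of the clause headed by 'betrayed'; does not c-command the reflexive — cannot bind it (Principle A).
— Ingrid's wife: subject of the clause headed by 'betrayed'; c-commands the reflexive within its binding domain — allowed (Principle A).
— Julia: possessor inside the subject DP of the clause headed by 'imagined'; does not c-command the reflexive — cannot bind it (Principle A).
— Julia's aunt: subject of the clause headed by 'imagined'; c-commands the reflexive but lies outside its binding domain — cannot bind it (Principle A).
— Tanya: subject of the clause headed by 'supposed'; c-commands the reflexive but lies outside its binding domain — cannot bind it (Principle A).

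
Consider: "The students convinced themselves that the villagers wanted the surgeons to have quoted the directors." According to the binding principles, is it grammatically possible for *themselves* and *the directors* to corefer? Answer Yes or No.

No

*themselves* is a reflexive; Principle A requires it to be bound within its binding domain — the matrix clause.
— the directors: object of the clause headed by 'quoted'; does not c-command the reflexive — cannot bind it (Principle A).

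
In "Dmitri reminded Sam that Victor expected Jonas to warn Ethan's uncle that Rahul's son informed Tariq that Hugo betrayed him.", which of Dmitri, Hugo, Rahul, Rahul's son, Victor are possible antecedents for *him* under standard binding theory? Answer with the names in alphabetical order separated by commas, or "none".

*him* is a pronoun; Principle B requires it to be free in its binding domain — the clause headed by 'betrayed'.
— Dmitri: subject of the matrix clause; c-commands the pronoun but lies outside its binding domain — allowed.
— Hugo: subject of the clause headed by 'betrayed'; c-commands the pronoun within its binding domain — blocked (Principle B).
— Rahul: possessor inside the subject DP of the clause headed by 'informed'; does not c-command the pronoun — Principle B does not apply; allowed.
— Rahul's son: subject of the clause headed by 'informed'; c-commands the pronoun but lies outside its binding domain — allowed.
— Victor: subject of the clause headed by 'expected'; c-commands the pronoun but lies outside its binding domain — allowed.

Dmitri, Rahul, Rahul's son, Victor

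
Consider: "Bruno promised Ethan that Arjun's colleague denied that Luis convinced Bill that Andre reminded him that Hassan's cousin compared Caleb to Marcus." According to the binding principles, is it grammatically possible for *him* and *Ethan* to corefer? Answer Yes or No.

*him* is a pronoun; Principle B requires it to be free in its binding domain — the clause headed by 'reminded'.
— Ethan: object of the matrix clause; c-commands the pronoun but lies outside its binding domain — allowed.

Yes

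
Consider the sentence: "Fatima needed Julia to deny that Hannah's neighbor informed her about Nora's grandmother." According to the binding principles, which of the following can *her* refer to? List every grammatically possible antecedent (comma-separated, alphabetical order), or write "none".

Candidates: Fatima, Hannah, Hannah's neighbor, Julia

*her* is a pronoun; Principle B requires it to be free in its binding domain — the clause headed by 'informed'.
— Fatima: subject of the matrix clause; c-commands the pronoun but lies outside its binding domain — allowed.
— Hannah: possessor inside the subject DP of the clause headed by 'informed'; does not c-command the pronoun — Principle B does not apply; allowed.
— Hannah's neighbor: subject of the clause headed by 'informed'; c-commands the pronoun within its binding domain — blocked (Principle B).
— Julia: subject of the clause headed by 'deny'; c-commands the pronoun but lies outside its binding domain — allowed.

Fatima, Hannah, Julia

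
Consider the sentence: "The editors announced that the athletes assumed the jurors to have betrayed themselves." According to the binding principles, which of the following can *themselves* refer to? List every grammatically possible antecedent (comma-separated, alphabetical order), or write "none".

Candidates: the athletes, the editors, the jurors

the jurors

*themselves* is a reflexive; Principle A requires it to be bound within its binding domain — the clause headed by 'betrayed'.
— the athletes: subject of the clause headed by 'assumed'; c-commands the reflexive but lies outside its binding domain — cannot bind it (Principle A).
— the editors: subject of the matrix clause; c-commands the reflexive but lies outside its binding domain — cannot bind it (Principle A).
— the jurors: subject of the clause headed by 'betrayed'; c-commands the reflexive within its binding domain — allowed (Principle A).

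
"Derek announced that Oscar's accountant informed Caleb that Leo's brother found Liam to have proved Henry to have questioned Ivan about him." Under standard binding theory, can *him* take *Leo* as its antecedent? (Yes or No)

Yes

*him* is a pronoun; Principle B requires it to be free in its binding domain — the clause headed by 'questioned'.
— Leo: possessor inside the subject DP of the clause headed by 'found'; does not c-command the pronoun — Principle B does not apply; allowed.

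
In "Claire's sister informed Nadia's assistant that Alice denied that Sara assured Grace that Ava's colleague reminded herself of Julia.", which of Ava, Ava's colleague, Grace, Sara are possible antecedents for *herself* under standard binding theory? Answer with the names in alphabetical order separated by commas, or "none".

Ava's colleague

*herself* is a reflexive; Principle A requires it to be bound within its binding domain — the clause headed by 'reminded'.
— Ava: possessor inside the subject DP of the clause headed by 'reminded'; does not c-command the reflexive — cannot bind it (Principle A).
— Ava's colleague: subject of the clause headed by 'reminded'; c-commands the reflexive within its binding domain — allowed (Principle A).
— Grace: object of the clause headed by 'assured'; c-commands the reflexive but lies outside its binding domain — cannot bind it (Principle A).
— Sara: subject of the clause headed by 'assured'; c-commands the reflexive but lies outside its binding domain — cannot bind it (Principle A).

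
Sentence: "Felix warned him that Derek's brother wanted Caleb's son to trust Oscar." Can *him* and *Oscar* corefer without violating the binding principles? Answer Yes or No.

*Oscar* is an R-expression; Principle C requires it to be free (not bound by any c-commanding expression).
— him: object of the matrix clause; the pronoun c-commands the R-expression — coreference blocked (Principle C).

No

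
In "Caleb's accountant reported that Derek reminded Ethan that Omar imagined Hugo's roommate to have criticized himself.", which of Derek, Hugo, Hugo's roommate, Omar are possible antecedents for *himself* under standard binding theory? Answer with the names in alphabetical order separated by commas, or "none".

*himself* is a reflexive; Principle A requires it to be bound within its binding domain — the clause headed by 'criticized'.
— Derek: subject of the clause headed by 'reminded'; c-commands the reflexive but lies outside its binding domain — cannot bind it (Principle A).
— Hugo: possessor inside the subject DP of the clause headed by 'criticized'; does not c-command the reflexive — cannot bind it (Principle A).
— Hugo's roommate: subject of the clause headed by 'criticized'; c-commands the reflexive within its binding domain — allowed (Principle A).
— Omar: subject of the clause headed by 'imagined'; c-commands the reflexive but lies outside its binding domain — cannot bind it (Principle A).

Hugo's roommate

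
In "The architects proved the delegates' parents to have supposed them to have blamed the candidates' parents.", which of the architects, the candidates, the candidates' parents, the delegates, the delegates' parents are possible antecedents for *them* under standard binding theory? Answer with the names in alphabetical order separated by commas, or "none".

the architects, the delegates

*them* is a pronoun; Principle B requires it to be free in its binding domain — the clause headed by 'supposed'.
— the architects: subject of the matrix clause; c-commands the pronoun but lies outside its binding domain — allowed.
— the candidates: possessor inside the object DP of the clause headed by 'blamed'; is c-commanded by the pronoun; coreference would bind this R-expression — blocked (Principle C).
— the candidates' parents: object of the clause headed by 'blamed'; is c-commanded by the pronoun; coreference would bind this R-expression — blocked (Principle C).
— the delegates: possessor inside the subject DP of the clause headed by 'supposed'; does not c-command the pronoun — Principle B does not apply; allowed.
— the delegates' parents: subject of the clause headed by 'supposed'; c-commands the pronoun within its binding domain — blocked (Principle B).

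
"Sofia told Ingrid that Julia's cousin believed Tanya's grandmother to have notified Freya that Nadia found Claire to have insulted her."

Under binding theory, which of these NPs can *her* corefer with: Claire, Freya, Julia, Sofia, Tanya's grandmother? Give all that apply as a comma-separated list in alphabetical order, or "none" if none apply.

*her* is a pronoun; Principle B requires it to be free in its binding domain — the clause headed by 'insulted'.
— Claire: subject of the clause headed by 'insulted'; c-commands the pronoun within its binding domain — blocked (Principle B).
— Freya: object of the clause headed by 'notified'; c-commands the pronoun but lies outside its binding domain — allowed.
— Julia: possessor inside the subject DP of the clause headed by 'believed'; does not c-command the pronoun — Principle B does not apply; allowed.
— Sofia: subject of the matrix clause; c-commands the pronoun but lies outside its binding domain — allowed.
— Tanya's grandmother: subject of the clause headed by 'notified'; c-commands the pronoun but lies outside its binding domain — allowed.

Freya, Julia, Sofia, Tanya's grandmother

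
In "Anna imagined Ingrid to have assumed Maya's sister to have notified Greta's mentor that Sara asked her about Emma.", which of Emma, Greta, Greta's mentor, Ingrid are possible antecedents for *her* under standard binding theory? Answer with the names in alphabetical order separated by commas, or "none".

Greta, Greta's mentor, Ingrid

*her* is a pronoun; Principle B requires it to be free in its binding domain — the clause headed by 'asked'.
— Emma: second object of the clause headed by 'asked'; is c-commanded by the pronoun; coreference would bind this R-expression — blocked (Principle C).
— Greta: possessor inside the object DP of the clause headed by 'notified'; does not c-command the pronoun — Principle B does not apply; allowed.
— Greta's mentor: object of the clause headed by 'notified'; c-commands the pronoun but lies outside its binding domain — allowed.
— Ingrid: subject of the clause headed by 'assumed'; c-commands the pronoun but lies outside its binding domain — allowed.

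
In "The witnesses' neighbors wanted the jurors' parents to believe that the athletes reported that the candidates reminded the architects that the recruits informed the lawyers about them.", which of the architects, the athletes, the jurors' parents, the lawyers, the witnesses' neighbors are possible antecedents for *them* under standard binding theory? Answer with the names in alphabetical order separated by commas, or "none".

*them* is a pronoun; Principle B requires it to be free in its binding domain — the clause headed by 'informed'.
— the architects: object of the clause headed by 'reminded'; c-commands the pronoun but lies outside its binding domain — allowed.
— the athletes: subject of the clause headed by 'reported'; c-commands the pronoun but lies outside its binding domain — allowed.
— the jurors' parents: subject of the clause headed by 'believe'; c-commands the pronoun but lies outside its binding domain — allowed.
— the lawyers: object of the clause headed by 'informed'; c-commands the pronoun within its binding domain — blocked (Principle B).
— the witnesses' neighbors: subject of the matrix clause; c-commands the pronoun but lies outside its binding domain — allowed.

the architects, the athletes, the jurors' parents, the witnesses' neighbors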